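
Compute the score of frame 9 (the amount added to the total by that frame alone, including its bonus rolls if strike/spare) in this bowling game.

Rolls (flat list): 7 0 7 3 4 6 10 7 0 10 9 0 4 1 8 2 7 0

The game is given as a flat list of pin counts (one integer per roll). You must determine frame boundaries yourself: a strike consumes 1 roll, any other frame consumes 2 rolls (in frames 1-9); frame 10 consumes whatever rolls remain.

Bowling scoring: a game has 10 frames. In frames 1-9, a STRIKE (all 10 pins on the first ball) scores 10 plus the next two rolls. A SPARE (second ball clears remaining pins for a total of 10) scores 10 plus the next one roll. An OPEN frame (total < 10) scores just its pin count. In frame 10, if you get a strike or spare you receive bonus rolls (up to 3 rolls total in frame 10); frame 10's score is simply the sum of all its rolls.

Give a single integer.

Answer: 17

Derivation:
Frame 1: OPEN (7+0=7). Cumulative: 7
Frame 2: SPARE (7+3=10). 10 + next roll (4) = 14. Cumulative: 21
Frame 3: SPARE (4+6=10). 10 + next roll (10) = 20. Cumulative: 41
Frame 4: STRIKE. 10 + next two rolls (7+0) = 17. Cumulative: 58
Frame 5: OPEN (7+0=7). Cumulative: 65
Frame 6: STRIKE. 10 + next two rolls (9+0) = 19. Cumulative: 84
Frame 7: OPEN (9+0=9). Cumulative: 93
Frame 8: OPEN (4+1=5). Cumulative: 98
Frame 9: SPARE (8+2=10). 10 + next roll (7) = 17. Cumulative: 115
Frame 10: OPEN. Sum of all frame-10 rolls (7+0) = 7. Cumulative: 122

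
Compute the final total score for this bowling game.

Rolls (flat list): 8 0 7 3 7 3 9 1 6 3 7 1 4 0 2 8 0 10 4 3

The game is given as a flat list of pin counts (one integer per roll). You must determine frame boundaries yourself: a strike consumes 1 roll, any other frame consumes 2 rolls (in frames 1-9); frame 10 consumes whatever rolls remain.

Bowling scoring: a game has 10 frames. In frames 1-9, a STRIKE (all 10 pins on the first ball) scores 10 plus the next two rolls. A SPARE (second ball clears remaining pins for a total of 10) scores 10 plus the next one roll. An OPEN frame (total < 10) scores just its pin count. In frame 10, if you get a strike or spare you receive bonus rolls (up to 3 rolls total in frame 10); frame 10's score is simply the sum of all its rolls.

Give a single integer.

Answer: 112

Derivation:
Frame 1: OPEN (8+0=8). Cumulative: 8
Frame 2: SPARE (7+3=10). 10 + next roll (7) = 17. Cumulative: 25
Frame 3: SPARE (7+3=10). 10 + next roll (9) = 19. Cumulative: 44
Frame 4: SPARE (9+1=10). 10 + next roll (6) = 16. Cumulative: 60
Frame 5: OPEN (6+3=9). Cumulative: 69
Frame 6: OPEN (7+1=8). Cumulative: 77
Frame 7: OPEN (4+0=4). Cumulative: 81
Frame 8: SPARE (2+8=10). 10 + next roll (0) = 10. Cumulative: 91
Frame 9: SPARE (0+10=10). 10 + next roll (4) = 14. Cumulative: 105
Frame 10: OPEN. Sum of all frame-10 rolls (4+3) = 7. Cumulative: 112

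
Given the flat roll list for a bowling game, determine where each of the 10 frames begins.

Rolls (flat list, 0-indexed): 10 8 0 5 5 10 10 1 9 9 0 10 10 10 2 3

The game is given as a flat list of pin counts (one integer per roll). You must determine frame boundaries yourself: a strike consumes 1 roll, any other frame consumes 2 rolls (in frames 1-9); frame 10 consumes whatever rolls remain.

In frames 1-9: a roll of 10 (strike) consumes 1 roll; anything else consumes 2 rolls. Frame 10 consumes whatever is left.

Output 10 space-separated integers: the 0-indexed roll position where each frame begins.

Frame 1 starts at roll index 0: roll=10 (strike), consumes 1 roll
Frame 2 starts at roll index 1: rolls=8,0 (sum=8), consumes 2 rolls
Frame 3 starts at roll index 3: rolls=5,5 (sum=10), consumes 2 rolls
Frame 4 starts at roll index 5: roll=10 (strike), consumes 1 roll
Frame 5 starts at roll index 6: roll=10 (strike), consumes 1 roll
Frame 6 starts at roll index 7: rolls=1,9 (sum=10), consumes 2 rolls
Frame 7 starts at roll index 9: rolls=9,0 (sum=9), consumes 2 rolls
Frame 8 starts at roll index 11: roll=10 (strike), consumes 1 roll
Frame 9 starts at roll index 12: roll=10 (strike), consumes 1 roll
Frame 10 starts at roll index 13: 3 remaining rolls

Answer: 0 1 3 5 6 7 9 11 12 13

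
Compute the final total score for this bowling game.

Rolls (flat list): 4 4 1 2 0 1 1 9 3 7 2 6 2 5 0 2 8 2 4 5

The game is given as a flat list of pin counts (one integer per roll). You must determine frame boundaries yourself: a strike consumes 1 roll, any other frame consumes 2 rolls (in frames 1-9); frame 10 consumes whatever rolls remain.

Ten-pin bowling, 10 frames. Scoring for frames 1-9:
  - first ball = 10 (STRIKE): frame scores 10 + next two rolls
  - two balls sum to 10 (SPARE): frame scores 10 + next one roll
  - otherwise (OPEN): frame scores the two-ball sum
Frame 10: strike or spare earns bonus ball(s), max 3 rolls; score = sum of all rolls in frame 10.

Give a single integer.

Frame 1: OPEN (4+4=8). Cumulative: 8
Frame 2: OPEN (1+2=3). Cumulative: 11
Frame 3: OPEN (0+1=1). Cumulative: 12
Frame 4: SPARE (1+9=10). 10 + next roll (3) = 13. Cumulative: 25
Frame 5: SPARE (3+7=10). 10 + next roll (2) = 12. Cumulative: 37
Frame 6: OPEN (2+6=8). Cumulative: 45
Frame 7: OPEN (2+5=7). Cumulative: 52
Frame 8: OPEN (0+2=2). Cumulative: 54
Frame 9: SPARE (8+2=10). 10 + next roll (4) = 14. Cumulative: 68
Frame 10: OPEN. Sum of all frame-10 rolls (4+5) = 9. Cumulative: 77

Answer: 77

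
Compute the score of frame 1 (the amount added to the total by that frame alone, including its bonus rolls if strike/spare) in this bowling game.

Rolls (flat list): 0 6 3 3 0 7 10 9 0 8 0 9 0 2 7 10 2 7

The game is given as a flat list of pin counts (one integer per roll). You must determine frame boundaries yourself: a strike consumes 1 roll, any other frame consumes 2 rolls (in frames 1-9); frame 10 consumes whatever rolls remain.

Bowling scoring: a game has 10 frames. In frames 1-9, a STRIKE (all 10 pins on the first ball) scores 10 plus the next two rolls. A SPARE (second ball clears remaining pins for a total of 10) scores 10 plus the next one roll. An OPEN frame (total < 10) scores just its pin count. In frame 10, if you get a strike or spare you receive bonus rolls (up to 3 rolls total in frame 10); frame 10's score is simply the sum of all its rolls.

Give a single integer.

Answer: 6

Derivation:
Frame 1: OPEN (0+6=6). Cumulative: 6
Frame 2: OPEN (3+3=6). Cumulative: 12
Frame 3: OPEN (0+7=7). Cumulative: 19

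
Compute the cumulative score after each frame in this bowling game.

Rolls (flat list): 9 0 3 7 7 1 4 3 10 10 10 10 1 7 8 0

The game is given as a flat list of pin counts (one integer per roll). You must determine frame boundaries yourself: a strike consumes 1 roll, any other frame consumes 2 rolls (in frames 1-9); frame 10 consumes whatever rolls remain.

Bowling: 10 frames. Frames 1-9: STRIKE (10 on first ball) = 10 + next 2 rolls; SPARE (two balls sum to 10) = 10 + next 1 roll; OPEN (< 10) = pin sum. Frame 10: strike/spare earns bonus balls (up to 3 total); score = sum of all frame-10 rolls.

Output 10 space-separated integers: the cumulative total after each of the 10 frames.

Frame 1: OPEN (9+0=9). Cumulative: 9
Frame 2: SPARE (3+7=10). 10 + next roll (7) = 17. Cumulative: 26
Frame 3: OPEN (7+1=8). Cumulative: 34
Frame 4: OPEN (4+3=7). Cumulative: 41
Frame 5: STRIKE. 10 + next two rolls (10+10) = 30. Cumulative: 71
Frame 6: STRIKE. 10 + next two rolls (10+10) = 30. Cumulative: 101
Frame 7: STRIKE. 10 + next two rolls (10+1) = 21. Cumulative: 122
Frame 8: STRIKE. 10 + next two rolls (1+7) = 18. Cumulative: 140
Frame 9: OPEN (1+7=8). Cumulative: 148
Frame 10: OPEN. Sum of all frame-10 rolls (8+0) = 8. Cumulative: 156

Answer: 9 26 34 41 71 101 122 140 148 156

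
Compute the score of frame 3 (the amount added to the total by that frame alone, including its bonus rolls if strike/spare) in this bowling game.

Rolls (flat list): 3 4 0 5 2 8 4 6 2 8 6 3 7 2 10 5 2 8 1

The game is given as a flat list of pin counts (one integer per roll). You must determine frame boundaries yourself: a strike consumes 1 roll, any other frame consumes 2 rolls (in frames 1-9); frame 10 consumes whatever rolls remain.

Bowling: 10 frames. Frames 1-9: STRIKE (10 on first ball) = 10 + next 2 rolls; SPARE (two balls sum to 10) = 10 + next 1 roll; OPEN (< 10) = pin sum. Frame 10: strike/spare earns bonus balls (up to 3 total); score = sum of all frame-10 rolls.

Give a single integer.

Answer: 14

Derivation:
Frame 1: OPEN (3+4=7). Cumulative: 7
Frame 2: OPEN (0+5=5). Cumulative: 12
Frame 3: SPARE (2+8=10). 10 + next roll (4) = 14. Cumulative: 26
Frame 4: SPARE (4+6=10). 10 + next roll (2) = 12. Cumulative: 38
Frame 5: SPARE (2+8=10). 10 + next roll (6) = 16. Cumulative: 54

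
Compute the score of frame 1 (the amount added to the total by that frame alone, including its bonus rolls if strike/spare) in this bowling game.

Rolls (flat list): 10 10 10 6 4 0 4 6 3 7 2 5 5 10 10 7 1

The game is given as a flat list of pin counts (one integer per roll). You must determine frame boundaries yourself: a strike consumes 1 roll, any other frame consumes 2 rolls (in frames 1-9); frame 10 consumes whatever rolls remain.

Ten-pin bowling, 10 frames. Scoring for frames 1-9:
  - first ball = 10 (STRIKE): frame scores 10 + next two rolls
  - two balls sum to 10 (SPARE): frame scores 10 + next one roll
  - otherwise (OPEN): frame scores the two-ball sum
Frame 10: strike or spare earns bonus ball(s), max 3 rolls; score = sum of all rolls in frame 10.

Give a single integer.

Answer: 30

Derivation:
Frame 1: STRIKE. 10 + next two rolls (10+10) = 30. Cumulative: 30
Frame 2: STRIKE. 10 + next two rolls (10+6) = 26. Cumulative: 56
Frame 3: STRIKE. 10 + next two rolls (6+4) = 20. Cumulative: 76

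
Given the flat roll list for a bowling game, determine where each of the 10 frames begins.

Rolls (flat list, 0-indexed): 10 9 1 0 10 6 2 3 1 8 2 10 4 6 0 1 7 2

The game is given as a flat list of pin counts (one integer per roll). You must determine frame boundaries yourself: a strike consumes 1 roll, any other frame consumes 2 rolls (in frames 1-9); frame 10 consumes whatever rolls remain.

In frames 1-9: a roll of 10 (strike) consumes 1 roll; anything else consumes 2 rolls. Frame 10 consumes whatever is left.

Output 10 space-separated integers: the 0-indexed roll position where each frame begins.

Answer: 0 1 3 5 7 9 11 12 14 16

Derivation:
Frame 1 starts at roll index 0: roll=10 (strike), consumes 1 roll
Frame 2 starts at roll index 1: rolls=9,1 (sum=10), consumes 2 rolls
Frame 3 starts at roll index 3: rolls=0,10 (sum=10), consumes 2 rolls
Frame 4 starts at roll index 5: rolls=6,2 (sum=8), consumes 2 rolls
Frame 5 starts at roll index 7: rolls=3,1 (sum=4), consumes 2 rolls
Frame 6 starts at roll index 9: rolls=8,2 (sum=10), consumes 2 rolls
Frame 7 starts at roll index 11: roll=10 (strike), consumes 1 roll
Frame 8 starts at roll index 12: rolls=4,6 (sum=10), consumes 2 rolls
Frame 9 starts at roll index 14: rolls=0,1 (sum=1), consumes 2 rolls
Frame 10 starts at roll index 16: 2 remaining rolls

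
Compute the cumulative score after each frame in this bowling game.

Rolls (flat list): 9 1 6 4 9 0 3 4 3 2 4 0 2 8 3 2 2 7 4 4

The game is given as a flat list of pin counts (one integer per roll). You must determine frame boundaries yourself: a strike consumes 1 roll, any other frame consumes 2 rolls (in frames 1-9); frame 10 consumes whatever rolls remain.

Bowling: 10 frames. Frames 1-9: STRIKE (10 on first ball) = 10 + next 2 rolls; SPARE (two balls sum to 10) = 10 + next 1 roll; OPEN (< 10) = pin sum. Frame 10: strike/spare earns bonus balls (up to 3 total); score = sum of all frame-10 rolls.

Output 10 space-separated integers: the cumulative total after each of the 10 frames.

Answer: 16 35 44 51 56 60 73 78 87 95

Derivation:
Frame 1: SPARE (9+1=10). 10 + next roll (6) = 16. Cumulative: 16
Frame 2: SPARE (6+4=10). 10 + next roll (9) = 19. Cumulative: 35
Frame 3: OPEN (9+0=9). Cumulative: 44
Frame 4: OPEN (3+4=7). Cumulative: 51
Frame 5: OPEN (3+2=5). Cumulative: 56
Frame 6: OPEN (4+0=4). Cumulative: 60
Frame 7: SPARE (2+8=10). 10 + next roll (3) = 13. Cumulative: 73
Frame 8: OPEN (3+2=5). Cumulative: 78
Frame 9: OPEN (2+7=9). Cumulative: 87
Frame 10: OPEN. Sum of all frame-10 rolls (4+4) = 8. Cumulative: 95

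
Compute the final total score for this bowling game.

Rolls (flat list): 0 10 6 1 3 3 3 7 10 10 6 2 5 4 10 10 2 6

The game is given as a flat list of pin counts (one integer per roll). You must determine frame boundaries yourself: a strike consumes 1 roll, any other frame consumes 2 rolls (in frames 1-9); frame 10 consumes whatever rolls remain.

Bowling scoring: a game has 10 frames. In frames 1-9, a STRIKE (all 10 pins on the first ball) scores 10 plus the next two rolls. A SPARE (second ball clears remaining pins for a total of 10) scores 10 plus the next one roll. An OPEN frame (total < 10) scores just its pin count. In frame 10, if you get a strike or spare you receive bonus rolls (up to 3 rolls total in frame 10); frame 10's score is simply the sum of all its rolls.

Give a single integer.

Frame 1: SPARE (0+10=10). 10 + next roll (6) = 16. Cumulative: 16
Frame 2: OPEN (6+1=7). Cumulative: 23
Frame 3: OPEN (3+3=6). Cumulative: 29
Frame 4: SPARE (3+7=10). 10 + next roll (10) = 20. Cumulative: 49
Frame 5: STRIKE. 10 + next two rolls (10+6) = 26. Cumulative: 75
Frame 6: STRIKE. 10 + next two rolls (6+2) = 18. Cumulative: 93
Frame 7: OPEN (6+2=8). Cumulative: 101
Frame 8: OPEN (5+4=9). Cumulative: 110
Frame 9: STRIKE. 10 + next two rolls (10+2) = 22. Cumulative: 132
Frame 10: STRIKE. Sum of all frame-10 rolls (10+2+6) = 18. Cumulative: 150

Answer: 150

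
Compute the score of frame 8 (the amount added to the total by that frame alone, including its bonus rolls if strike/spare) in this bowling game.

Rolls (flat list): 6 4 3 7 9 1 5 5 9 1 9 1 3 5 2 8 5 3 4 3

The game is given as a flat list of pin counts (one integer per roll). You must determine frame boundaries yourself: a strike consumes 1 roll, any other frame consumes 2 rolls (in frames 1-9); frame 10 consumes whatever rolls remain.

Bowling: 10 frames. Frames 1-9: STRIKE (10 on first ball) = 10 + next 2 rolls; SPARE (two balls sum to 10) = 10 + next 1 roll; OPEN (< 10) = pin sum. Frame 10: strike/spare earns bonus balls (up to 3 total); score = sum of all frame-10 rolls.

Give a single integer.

Answer: 15

Derivation:
Frame 1: SPARE (6+4=10). 10 + next roll (3) = 13. Cumulative: 13
Frame 2: SPARE (3+7=10). 10 + next roll (9) = 19. Cumulative: 32
Frame 3: SPARE (9+1=10). 10 + next roll (5) = 15. Cumulative: 47
Frame 4: SPARE (5+5=10). 10 + next roll (9) = 19. Cumulative: 66
Frame 5: SPARE (9+1=10). 10 + next roll (9) = 19. Cumulative: 85
Frame 6: SPARE (9+1=10). 10 + next roll (3) = 13. Cumulative: 98
Frame 7: OPEN (3+5=8). Cumulative: 106
Frame 8: SPARE (2+8=10). 10 + next roll (5) = 15. Cumulative: 121
Frame 9: OPEN (5+3=8). Cumulative: 129
Frame 10: OPEN. Sum of all frame-10 rolls (4+3) = 7. Cumulative: 136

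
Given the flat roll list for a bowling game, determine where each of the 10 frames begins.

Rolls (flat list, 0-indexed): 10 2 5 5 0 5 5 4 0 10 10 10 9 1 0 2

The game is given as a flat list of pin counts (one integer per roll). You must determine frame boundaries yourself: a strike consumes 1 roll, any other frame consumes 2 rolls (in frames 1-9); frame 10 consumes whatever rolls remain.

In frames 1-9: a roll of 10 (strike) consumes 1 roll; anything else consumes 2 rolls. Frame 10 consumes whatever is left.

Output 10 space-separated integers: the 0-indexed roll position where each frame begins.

Answer: 0 1 3 5 7 9 10 11 12 14

Derivation:
Frame 1 starts at roll index 0: roll=10 (strike), consumes 1 roll
Frame 2 starts at roll index 1: rolls=2,5 (sum=7), consumes 2 rolls
Frame 3 starts at roll index 3: rolls=5,0 (sum=5), consumes 2 rolls
Frame 4 starts at roll index 5: rolls=5,5 (sum=10), consumes 2 rolls
Frame 5 starts at roll index 7: rolls=4,0 (sum=4), consumes 2 rolls
Frame 6 starts at roll index 9: roll=10 (strike), consumes 1 roll
Frame 7 starts at roll index 10: roll=10 (strike), consumes 1 roll
Frame 8 starts at roll index 11: roll=10 (strike), consumes 1 roll
Frame 9 starts at roll index 12: rolls=9,1 (sum=10), consumes 2 rolls
Frame 10 starts at roll index 14: 2 remaining rolls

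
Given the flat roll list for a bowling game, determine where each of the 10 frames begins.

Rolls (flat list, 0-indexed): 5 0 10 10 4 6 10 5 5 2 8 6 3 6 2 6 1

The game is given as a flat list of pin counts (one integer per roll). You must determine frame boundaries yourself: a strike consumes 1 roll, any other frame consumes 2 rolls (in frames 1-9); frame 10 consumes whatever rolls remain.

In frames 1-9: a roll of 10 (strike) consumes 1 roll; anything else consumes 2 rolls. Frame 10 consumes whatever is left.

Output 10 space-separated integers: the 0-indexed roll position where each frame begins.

Answer: 0 2 3 4 6 7 9 11 13 15

Derivation:
Frame 1 starts at roll index 0: rolls=5,0 (sum=5), consumes 2 rolls
Frame 2 starts at roll index 2: roll=10 (strike), consumes 1 roll
Frame 3 starts at roll index 3: roll=10 (strike), consumes 1 roll
Frame 4 starts at roll index 4: rolls=4,6 (sum=10), consumes 2 rolls
Frame 5 starts at roll index 6: roll=10 (strike), consumes 1 roll
Frame 6 starts at roll index 7: rolls=5,5 (sum=10), consumes 2 rolls
Frame 7 starts at roll index 9: rolls=2,8 (sum=10), consumes 2 rolls
Frame 8 starts at roll index 11: rolls=6,3 (sum=9), consumes 2 rolls
Frame 9 starts at roll index 13: rolls=6,2 (sum=8), consumes 2 rolls
Frame 10 starts at roll index 15: 2 remaining rolls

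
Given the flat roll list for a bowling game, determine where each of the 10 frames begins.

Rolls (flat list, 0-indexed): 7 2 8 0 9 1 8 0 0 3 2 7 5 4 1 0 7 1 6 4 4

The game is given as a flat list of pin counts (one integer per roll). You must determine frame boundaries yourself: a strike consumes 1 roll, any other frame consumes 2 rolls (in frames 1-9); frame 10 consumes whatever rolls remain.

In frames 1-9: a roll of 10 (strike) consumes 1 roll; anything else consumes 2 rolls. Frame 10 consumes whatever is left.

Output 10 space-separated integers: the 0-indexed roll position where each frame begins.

Answer: 0 2 4 6 8 10 12 14 16 18

Derivation:
Frame 1 starts at roll index 0: rolls=7,2 (sum=9), consumes 2 rolls
Frame 2 starts at roll index 2: rolls=8,0 (sum=8), consumes 2 rolls
Frame 3 starts at roll index 4: rolls=9,1 (sum=10), consumes 2 rolls
Frame 4 starts at roll index 6: rolls=8,0 (sum=8), consumes 2 rolls
Frame 5 starts at roll index 8: rolls=0,3 (sum=3), consumes 2 rolls
Frame 6 starts at roll index 10: rolls=2,7 (sum=9), consumes 2 rolls
Frame 7 starts at roll index 12: rolls=5,4 (sum=9), consumes 2 rolls
Frame 8 starts at roll index 14: rolls=1,0 (sum=1), consumes 2 rolls
Frame 9 starts at roll index 16: rolls=7,1 (sum=8), consumes 2 rolls
Frame 10 starts at roll index 18: 3 remaining rolls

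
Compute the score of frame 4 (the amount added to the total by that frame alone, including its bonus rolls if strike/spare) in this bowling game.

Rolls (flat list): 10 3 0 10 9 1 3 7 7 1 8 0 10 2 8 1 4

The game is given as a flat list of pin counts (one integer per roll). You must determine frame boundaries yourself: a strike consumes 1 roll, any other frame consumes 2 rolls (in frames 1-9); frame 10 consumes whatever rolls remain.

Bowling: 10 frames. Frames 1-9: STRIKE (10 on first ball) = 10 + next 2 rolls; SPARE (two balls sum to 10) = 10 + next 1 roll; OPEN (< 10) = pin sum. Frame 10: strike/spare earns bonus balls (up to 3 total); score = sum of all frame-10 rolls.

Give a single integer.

Answer: 13

Derivation:
Frame 1: STRIKE. 10 + next two rolls (3+0) = 13. Cumulative: 13
Frame 2: OPEN (3+0=3). Cumulative: 16
Frame 3: STRIKE. 10 + next two rolls (9+1) = 20. Cumulative: 36
Frame 4: SPARE (9+1=10). 10 + next roll (3) = 13. Cumulative: 49
Frame 5: SPARE (3+7=10). 10 + next roll (7) = 17. Cumulative: 66
Frame 6: OPEN (7+1=8). Cumulative: 74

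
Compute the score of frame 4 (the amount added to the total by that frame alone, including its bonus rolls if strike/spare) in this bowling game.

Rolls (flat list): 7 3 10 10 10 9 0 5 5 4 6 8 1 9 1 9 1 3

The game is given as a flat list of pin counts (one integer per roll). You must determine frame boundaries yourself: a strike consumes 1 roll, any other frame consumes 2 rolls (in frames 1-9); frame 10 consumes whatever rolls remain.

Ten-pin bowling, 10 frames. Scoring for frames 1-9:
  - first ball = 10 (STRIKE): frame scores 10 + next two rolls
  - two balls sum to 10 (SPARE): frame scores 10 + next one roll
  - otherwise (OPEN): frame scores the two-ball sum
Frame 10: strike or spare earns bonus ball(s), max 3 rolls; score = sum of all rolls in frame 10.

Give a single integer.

Answer: 19

Derivation:
Frame 1: SPARE (7+3=10). 10 + next roll (10) = 20. Cumulative: 20
Frame 2: STRIKE. 10 + next two rolls (10+10) = 30. Cumulative: 50
Frame 3: STRIKE. 10 + next two rolls (10+9) = 29. Cumulative: 79
Frame 4: STRIKE. 10 + next two rolls (9+0) = 19. Cumulative: 98
Frame 5: OPEN (9+0=9). Cumulative: 107
Frame 6: SPARE (5+5=10). 10 + next roll (4) = 14. Cumulative: 121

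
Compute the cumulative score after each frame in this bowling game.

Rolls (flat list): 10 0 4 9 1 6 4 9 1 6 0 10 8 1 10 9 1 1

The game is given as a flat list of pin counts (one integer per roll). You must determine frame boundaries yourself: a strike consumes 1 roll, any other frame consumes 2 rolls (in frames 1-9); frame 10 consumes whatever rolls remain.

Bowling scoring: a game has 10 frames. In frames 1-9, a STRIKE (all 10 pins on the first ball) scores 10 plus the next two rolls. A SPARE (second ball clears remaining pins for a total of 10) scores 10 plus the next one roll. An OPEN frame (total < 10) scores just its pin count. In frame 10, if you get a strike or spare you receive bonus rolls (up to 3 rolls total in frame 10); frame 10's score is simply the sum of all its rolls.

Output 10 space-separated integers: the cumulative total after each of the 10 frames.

Frame 1: STRIKE. 10 + next two rolls (0+4) = 14. Cumulative: 14
Frame 2: OPEN (0+4=4). Cumulative: 18
Frame 3: SPARE (9+1=10). 10 + next roll (6) = 16. Cumulative: 34
Frame 4: SPARE (6+4=10). 10 + next roll (9) = 19. Cumulative: 53
Frame 5: SPARE (9+1=10). 10 + next roll (6) = 16. Cumulative: 69
Frame 6: OPEN (6+0=6). Cumulative: 75
Frame 7: STRIKE. 10 + next two rolls (8+1) = 19. Cumulative: 94
Frame 8: OPEN (8+1=9). Cumulative: 103
Frame 9: STRIKE. 10 + next two rolls (9+1) = 20. Cumulative: 123
Frame 10: SPARE. Sum of all frame-10 rolls (9+1+1) = 11. Cumulative: 134

Answer: 14 18 34 53 69 75 94 103 123 134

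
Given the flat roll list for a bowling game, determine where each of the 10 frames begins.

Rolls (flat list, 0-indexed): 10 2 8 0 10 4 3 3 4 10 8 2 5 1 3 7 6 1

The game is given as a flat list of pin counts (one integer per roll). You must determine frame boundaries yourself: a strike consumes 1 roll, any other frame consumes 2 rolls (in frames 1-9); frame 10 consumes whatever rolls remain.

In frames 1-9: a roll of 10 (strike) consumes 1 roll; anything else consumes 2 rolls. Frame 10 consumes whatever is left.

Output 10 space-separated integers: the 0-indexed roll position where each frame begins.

Answer: 0 1 3 5 7 9 10 12 14 16

Derivation:
Frame 1 starts at roll index 0: roll=10 (strike), consumes 1 roll
Frame 2 starts at roll index 1: rolls=2,8 (sum=10), consumes 2 rolls
Frame 3 starts at roll index 3: rolls=0,10 (sum=10), consumes 2 rolls
Frame 4 starts at roll index 5: rolls=4,3 (sum=7), consumes 2 rolls
Frame 5 starts at roll index 7: rolls=3,4 (sum=7), consumes 2 rolls
Frame 6 starts at roll index 9: roll=10 (strike), consumes 1 roll
Frame 7 starts at roll index 10: rolls=8,2 (sum=10), consumes 2 rolls
Frame 8 starts at roll index 12: rolls=5,1 (sum=6), consumes 2 rolls
Frame 9 starts at roll index 14: rolls=3,7 (sum=10), consumes 2 rolls
Frame 10 starts at roll index 16: 2 remaining rolls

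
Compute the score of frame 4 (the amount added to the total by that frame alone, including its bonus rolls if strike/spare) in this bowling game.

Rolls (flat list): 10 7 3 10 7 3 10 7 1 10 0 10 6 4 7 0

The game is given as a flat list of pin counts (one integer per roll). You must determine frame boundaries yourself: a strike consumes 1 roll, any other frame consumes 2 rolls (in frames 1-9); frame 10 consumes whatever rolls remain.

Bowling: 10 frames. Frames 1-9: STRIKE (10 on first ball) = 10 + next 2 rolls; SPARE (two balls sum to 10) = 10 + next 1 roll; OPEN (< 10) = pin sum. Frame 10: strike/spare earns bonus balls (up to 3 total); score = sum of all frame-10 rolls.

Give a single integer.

Answer: 20

Derivation:
Frame 1: STRIKE. 10 + next two rolls (7+3) = 20. Cumulative: 20
Frame 2: SPARE (7+3=10). 10 + next roll (10) = 20. Cumulative: 40
Frame 3: STRIKE. 10 + next two rolls (7+3) = 20. Cumulative: 60
Frame 4: SPARE (7+3=10). 10 + next roll (10) = 20. Cumulative: 80
Frame 5: STRIKE. 10 + next two rolls (7+1) = 18. Cumulative: 98
Frame 6: OPEN (7+1=8). Cumulative: 106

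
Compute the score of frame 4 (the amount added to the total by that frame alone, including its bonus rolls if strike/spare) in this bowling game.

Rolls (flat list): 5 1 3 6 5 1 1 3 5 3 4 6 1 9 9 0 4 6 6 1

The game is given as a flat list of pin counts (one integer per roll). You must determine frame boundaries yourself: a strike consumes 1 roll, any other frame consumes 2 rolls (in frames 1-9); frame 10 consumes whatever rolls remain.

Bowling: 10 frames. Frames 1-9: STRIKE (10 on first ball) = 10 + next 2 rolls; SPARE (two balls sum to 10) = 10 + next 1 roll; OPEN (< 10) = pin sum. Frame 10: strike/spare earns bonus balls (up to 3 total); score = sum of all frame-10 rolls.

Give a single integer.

Frame 1: OPEN (5+1=6). Cumulative: 6
Frame 2: OPEN (3+6=9). Cumulative: 15
Frame 3: OPEN (5+1=6). Cumulative: 21
Frame 4: OPEN (1+3=4). Cumulative: 25
Frame 5: OPEN (5+3=8). Cumulative: 33
Frame 6: SPARE (4+6=10). 10 + next roll (1) = 11. Cumulative: 44

Answer: 4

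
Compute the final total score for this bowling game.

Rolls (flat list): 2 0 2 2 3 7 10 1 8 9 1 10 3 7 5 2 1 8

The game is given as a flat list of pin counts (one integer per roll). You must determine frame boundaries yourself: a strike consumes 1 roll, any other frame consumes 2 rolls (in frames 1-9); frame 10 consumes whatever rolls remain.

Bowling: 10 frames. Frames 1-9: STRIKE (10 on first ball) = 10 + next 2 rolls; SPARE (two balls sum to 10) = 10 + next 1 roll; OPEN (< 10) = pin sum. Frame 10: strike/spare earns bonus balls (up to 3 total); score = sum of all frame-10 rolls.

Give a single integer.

Answer: 125

Derivation:
Frame 1: OPEN (2+0=2). Cumulative: 2
Frame 2: OPEN (2+2=4). Cumulative: 6
Frame 3: SPARE (3+7=10). 10 + next roll (10) = 20. Cumulative: 26
Frame 4: STRIKE. 10 + next two rolls (1+8) = 19. Cumulative: 45
Frame 5: OPEN (1+8=9). Cumulative: 54
Frame 6: SPARE (9+1=10). 10 + next roll (10) = 20. Cumulative: 74
Frame 7: STRIKE. 10 + next two rolls (3+7) = 20. Cumulative: 94
Frame 8: SPARE (3+7=10). 10 + next roll (5) = 15. Cumulative: 109
Frame 9: OPEN (5+2=7). Cumulative: 116
Frame 10: OPEN. Sum of all frame-10 rolls (1+8) = 9. Cumulative: 125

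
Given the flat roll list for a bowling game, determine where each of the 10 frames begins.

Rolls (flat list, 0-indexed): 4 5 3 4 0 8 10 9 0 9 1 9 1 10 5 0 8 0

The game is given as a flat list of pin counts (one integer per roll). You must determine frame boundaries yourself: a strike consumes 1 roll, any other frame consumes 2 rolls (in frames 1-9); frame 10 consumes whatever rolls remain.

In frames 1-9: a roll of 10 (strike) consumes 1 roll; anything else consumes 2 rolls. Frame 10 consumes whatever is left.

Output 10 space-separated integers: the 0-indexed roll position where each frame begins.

Answer: 0 2 4 6 7 9 11 13 14 16

Derivation:
Frame 1 starts at roll index 0: rolls=4,5 (sum=9), consumes 2 rolls
Frame 2 starts at roll index 2: rolls=3,4 (sum=7), consumes 2 rolls
Frame 3 starts at roll index 4: rolls=0,8 (sum=8), consumes 2 rolls
Frame 4 starts at roll index 6: roll=10 (strike), consumes 1 roll
Frame 5 starts at roll index 7: rolls=9,0 (sum=9), consumes 2 rolls
Frame 6 starts at roll index 9: rolls=9,1 (sum=10), consumes 2 rolls
Frame 7 starts at roll index 11: rolls=9,1 (sum=10), consumes 2 rolls
Frame 8 starts at roll index 13: roll=10 (strike), consumes 1 roll
Frame 9 starts at roll index 14: rolls=5,0 (sum=5), consumes 2 rolls
Frame 10 starts at roll index 16: 2 remaining rolls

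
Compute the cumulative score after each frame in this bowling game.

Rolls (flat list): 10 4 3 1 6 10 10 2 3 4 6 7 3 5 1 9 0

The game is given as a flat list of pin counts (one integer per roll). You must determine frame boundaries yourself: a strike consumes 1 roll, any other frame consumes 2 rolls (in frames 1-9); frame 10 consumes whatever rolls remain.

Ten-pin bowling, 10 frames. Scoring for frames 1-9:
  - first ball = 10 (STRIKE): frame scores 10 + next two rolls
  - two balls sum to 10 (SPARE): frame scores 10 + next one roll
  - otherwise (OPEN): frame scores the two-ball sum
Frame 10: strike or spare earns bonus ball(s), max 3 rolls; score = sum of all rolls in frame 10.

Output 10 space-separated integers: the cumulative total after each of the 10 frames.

Answer: 17 24 31 53 68 73 90 105 111 120

Derivation:
Frame 1: STRIKE. 10 + next two rolls (4+3) = 17. Cumulative: 17
Frame 2: OPEN (4+3=7). Cumulative: 24
Frame 3: OPEN (1+6=7). Cumulative: 31
Frame 4: STRIKE. 10 + next two rolls (10+2) = 22. Cumulative: 53
Frame 5: STRIKE. 10 + next two rolls (2+3) = 15. Cumulative: 68
Frame 6: OPEN (2+3=5). Cumulative: 73
Frame 7: SPARE (4+6=10). 10 + next roll (7) = 17. Cumulative: 90
Frame 8: SPARE (7+3=10). 10 + next roll (5) = 15. Cumulative: 105
Frame 9: OPEN (5+1=6). Cumulative: 111
Frame 10: OPEN. Sum of all frame-10 rolls (9+0) = 9. Cumulative: 120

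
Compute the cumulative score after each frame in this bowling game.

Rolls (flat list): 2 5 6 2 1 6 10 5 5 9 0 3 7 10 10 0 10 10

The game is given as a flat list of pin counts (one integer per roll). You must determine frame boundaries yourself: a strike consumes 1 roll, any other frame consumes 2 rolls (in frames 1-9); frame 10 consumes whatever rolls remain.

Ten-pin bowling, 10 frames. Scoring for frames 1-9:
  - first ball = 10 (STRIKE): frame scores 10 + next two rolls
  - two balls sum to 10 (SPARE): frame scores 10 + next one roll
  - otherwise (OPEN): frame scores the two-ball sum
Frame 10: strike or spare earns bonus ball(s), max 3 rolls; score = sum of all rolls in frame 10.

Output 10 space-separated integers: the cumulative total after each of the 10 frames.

Frame 1: OPEN (2+5=7). Cumulative: 7
Frame 2: OPEN (6+2=8). Cumulative: 15
Frame 3: OPEN (1+6=7). Cumulative: 22
Frame 4: STRIKE. 10 + next two rolls (5+5) = 20. Cumulative: 42
Frame 5: SPARE (5+5=10). 10 + next roll (9) = 19. Cumulative: 61
Frame 6: OPEN (9+0=9). Cumulative: 70
Frame 7: SPARE (3+7=10). 10 + next roll (10) = 20. Cumulative: 90
Frame 8: STRIKE. 10 + next two rolls (10+0) = 20. Cumulative: 110
Frame 9: STRIKE. 10 + next two rolls (0+10) = 20. Cumulative: 130
Frame 10: SPARE. Sum of all frame-10 rolls (0+10+10) = 20. Cumulative: 150

Answer: 7 15 22 42 61 70 90 110 130 150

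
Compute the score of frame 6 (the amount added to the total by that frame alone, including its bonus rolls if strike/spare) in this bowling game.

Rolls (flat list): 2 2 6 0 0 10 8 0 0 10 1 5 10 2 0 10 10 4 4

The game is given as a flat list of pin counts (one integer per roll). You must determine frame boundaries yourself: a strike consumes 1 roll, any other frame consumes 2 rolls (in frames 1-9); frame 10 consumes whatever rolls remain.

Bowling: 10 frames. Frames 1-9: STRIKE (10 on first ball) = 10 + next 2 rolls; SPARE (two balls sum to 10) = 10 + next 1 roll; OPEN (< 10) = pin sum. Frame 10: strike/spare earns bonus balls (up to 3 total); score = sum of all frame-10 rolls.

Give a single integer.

Answer: 6

Derivation:
Frame 1: OPEN (2+2=4). Cumulative: 4
Frame 2: OPEN (6+0=6). Cumulative: 10
Frame 3: SPARE (0+10=10). 10 + next roll (8) = 18. Cumulative: 28
Frame 4: OPEN (8+0=8). Cumulative: 36
Frame 5: SPARE (0+10=10). 10 + next roll (1) = 11. Cumulative: 47
Frame 6: OPEN (1+5=6). Cumulative: 53
Frame 7: STRIKE. 10 + next two rolls (2+0) = 12. Cumulative: 65
Frame 8: OPEN (2+0=2). Cumulative: 67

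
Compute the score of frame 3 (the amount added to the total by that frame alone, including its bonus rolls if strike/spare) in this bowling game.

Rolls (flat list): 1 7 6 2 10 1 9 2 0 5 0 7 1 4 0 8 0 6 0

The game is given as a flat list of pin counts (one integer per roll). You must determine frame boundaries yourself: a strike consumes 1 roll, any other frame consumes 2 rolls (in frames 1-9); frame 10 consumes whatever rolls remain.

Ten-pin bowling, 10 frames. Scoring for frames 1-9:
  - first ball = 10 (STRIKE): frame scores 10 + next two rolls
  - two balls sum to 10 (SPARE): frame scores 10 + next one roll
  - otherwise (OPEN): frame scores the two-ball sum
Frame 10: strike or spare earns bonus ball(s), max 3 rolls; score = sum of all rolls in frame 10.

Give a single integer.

Answer: 20

Derivation:
Frame 1: OPEN (1+7=8). Cumulative: 8
Frame 2: OPEN (6+2=8). Cumulative: 16
Frame 3: STRIKE. 10 + next two rolls (1+9) = 20. Cumulative: 36
Frame 4: SPARE (1+9=10). 10 + next roll (2) = 12. Cumulative: 48
Frame 5: OPEN (2+0=2). Cumulative: 50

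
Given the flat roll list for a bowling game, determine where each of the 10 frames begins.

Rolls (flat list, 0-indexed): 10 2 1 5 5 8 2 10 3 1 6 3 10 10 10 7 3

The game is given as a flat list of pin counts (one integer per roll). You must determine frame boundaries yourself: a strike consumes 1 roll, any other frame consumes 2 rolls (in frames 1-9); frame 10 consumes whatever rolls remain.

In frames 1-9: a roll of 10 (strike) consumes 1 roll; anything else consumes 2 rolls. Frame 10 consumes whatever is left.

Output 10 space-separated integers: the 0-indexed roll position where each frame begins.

Frame 1 starts at roll index 0: roll=10 (strike), consumes 1 roll
Frame 2 starts at roll index 1: rolls=2,1 (sum=3), consumes 2 rolls
Frame 3 starts at roll index 3: rolls=5,5 (sum=10), consumes 2 rolls
Frame 4 starts at roll index 5: rolls=8,2 (sum=10), consumes 2 rolls
Frame 5 starts at roll index 7: roll=10 (strike), consumes 1 roll
Frame 6 starts at roll index 8: rolls=3,1 (sum=4), consumes 2 rolls
Frame 7 starts at roll index 10: rolls=6,3 (sum=9), consumes 2 rolls
Frame 8 starts at roll index 12: roll=10 (strike), consumes 1 roll
Frame 9 starts at roll index 13: roll=10 (strike), consumes 1 roll
Frame 10 starts at roll index 14: 3 remaining rolls

Answer: 0 1 3 5 7 8 10 12 13 14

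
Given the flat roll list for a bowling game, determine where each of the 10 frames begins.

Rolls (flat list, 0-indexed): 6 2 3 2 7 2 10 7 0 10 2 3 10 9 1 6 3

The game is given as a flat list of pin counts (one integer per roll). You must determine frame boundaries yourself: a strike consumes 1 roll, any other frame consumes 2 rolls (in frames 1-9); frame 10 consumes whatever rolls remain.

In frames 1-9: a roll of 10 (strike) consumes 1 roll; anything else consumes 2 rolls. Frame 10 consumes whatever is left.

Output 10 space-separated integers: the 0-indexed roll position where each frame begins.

Frame 1 starts at roll index 0: rolls=6,2 (sum=8), consumes 2 rolls
Frame 2 starts at roll index 2: rolls=3,2 (sum=5), consumes 2 rolls
Frame 3 starts at roll index 4: rolls=7,2 (sum=9), consumes 2 rolls
Frame 4 starts at roll index 6: roll=10 (strike), consumes 1 roll
Frame 5 starts at roll index 7: rolls=7,0 (sum=7), consumes 2 rolls
Frame 6 starts at roll index 9: roll=10 (strike), consumes 1 roll
Frame 7 starts at roll index 10: rolls=2,3 (sum=5), consumes 2 rolls
Frame 8 starts at roll index 12: roll=10 (strike), consumes 1 roll
Frame 9 starts at roll index 13: rolls=9,1 (sum=10), consumes 2 rolls
Frame 10 starts at roll index 15: 2 remaining rolls

Answer: 0 2 4 6 7 9 10 12 13 15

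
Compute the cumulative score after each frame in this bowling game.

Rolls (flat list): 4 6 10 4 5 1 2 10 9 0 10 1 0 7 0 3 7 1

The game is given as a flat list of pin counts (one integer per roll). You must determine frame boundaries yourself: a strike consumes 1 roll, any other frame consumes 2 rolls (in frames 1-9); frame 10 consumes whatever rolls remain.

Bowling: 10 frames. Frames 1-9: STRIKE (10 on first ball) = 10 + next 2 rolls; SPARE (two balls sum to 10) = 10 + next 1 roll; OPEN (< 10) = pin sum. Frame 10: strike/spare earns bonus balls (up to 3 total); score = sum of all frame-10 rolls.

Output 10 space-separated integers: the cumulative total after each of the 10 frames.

Answer: 20 39 48 51 70 79 90 91 98 109

Derivation:
Frame 1: SPARE (4+6=10). 10 + next roll (10) = 20. Cumulative: 20
Frame 2: STRIKE. 10 + next two rolls (4+5) = 19. Cumulative: 39
Frame 3: OPEN (4+5=9). Cumulative: 48
Frame 4: OPEN (1+2=3). Cumulative: 51
Frame 5: STRIKE. 10 + next two rolls (9+0) = 19. Cumulative: 70
Frame 6: OPEN (9+0=9). Cumulative: 79
Frame 7: STRIKE. 10 + next two rolls (1+0) = 11. Cumulative: 90
Frame 8: OPEN (1+0=1). Cumulative: 91
Frame 9: OPEN (7+0=7). Cumulative: 98
Frame 10: SPARE. Sum of all frame-10 rolls (3+7+1) = 11. Cumulative: 109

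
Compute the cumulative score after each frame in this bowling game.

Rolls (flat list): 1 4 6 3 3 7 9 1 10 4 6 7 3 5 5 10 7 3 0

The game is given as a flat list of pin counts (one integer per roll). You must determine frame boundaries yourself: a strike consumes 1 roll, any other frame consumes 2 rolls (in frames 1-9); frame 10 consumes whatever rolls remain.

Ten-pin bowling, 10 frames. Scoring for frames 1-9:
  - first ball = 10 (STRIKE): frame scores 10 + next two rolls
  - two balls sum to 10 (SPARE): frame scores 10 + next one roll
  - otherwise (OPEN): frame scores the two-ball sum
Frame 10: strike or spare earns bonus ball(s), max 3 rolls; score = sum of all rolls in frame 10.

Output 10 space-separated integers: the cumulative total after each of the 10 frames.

Frame 1: OPEN (1+4=5). Cumulative: 5
Frame 2: OPEN (6+3=9). Cumulative: 14
Frame 3: SPARE (3+7=10). 10 + next roll (9) = 19. Cumulative: 33
Frame 4: SPARE (9+1=10). 10 + next roll (10) = 20. Cumulative: 53
Frame 5: STRIKE. 10 + next two rolls (4+6) = 20. Cumulative: 73
Frame 6: SPARE (4+6=10). 10 + next roll (7) = 17. Cumulative: 90
Frame 7: SPARE (7+3=10). 10 + next roll (5) = 15. Cumulative: 105
Frame 8: SPARE (5+5=10). 10 + next roll (10) = 20. Cumulative: 125
Frame 9: STRIKE. 10 + next two rolls (7+3) = 20. Cumulative: 145
Frame 10: SPARE. Sum of all frame-10 rolls (7+3+0) = 10. Cumulative: 155

Answer: 5 14 33 53 73 90 105 125 145 155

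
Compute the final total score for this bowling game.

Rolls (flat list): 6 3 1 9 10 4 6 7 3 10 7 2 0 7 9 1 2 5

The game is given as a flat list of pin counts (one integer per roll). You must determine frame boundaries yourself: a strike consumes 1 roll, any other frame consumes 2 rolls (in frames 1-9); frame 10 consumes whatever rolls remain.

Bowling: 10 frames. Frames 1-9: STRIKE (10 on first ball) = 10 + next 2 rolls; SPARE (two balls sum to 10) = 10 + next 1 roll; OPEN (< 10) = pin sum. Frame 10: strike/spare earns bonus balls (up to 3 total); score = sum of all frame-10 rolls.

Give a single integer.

Frame 1: OPEN (6+3=9). Cumulative: 9
Frame 2: SPARE (1+9=10). 10 + next roll (10) = 20. Cumulative: 29
Frame 3: STRIKE. 10 + next two rolls (4+6) = 20. Cumulative: 49
Frame 4: SPARE (4+6=10). 10 + next roll (7) = 17. Cumulative: 66
Frame 5: SPARE (7+3=10). 10 + next roll (10) = 20. Cumulative: 86
Frame 6: STRIKE. 10 + next two rolls (7+2) = 19. Cumulative: 105
Frame 7: OPEN (7+2=9). Cumulative: 114
Frame 8: OPEN (0+7=7). Cumulative: 121
Frame 9: SPARE (9+1=10). 10 + next roll (2) = 12. Cumulative: 133
Frame 10: OPEN. Sum of all frame-10 rolls (2+5) = 7. Cumulative: 140

Answer: 140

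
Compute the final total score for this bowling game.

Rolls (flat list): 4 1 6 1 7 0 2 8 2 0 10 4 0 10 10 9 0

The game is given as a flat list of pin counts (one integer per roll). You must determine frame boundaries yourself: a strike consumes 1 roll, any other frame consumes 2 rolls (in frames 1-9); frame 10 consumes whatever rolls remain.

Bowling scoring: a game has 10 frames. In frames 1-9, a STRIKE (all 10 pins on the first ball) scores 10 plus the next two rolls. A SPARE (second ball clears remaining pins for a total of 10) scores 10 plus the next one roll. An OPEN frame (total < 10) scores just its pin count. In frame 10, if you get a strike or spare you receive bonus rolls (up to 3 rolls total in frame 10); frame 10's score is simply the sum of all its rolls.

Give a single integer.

Answer: 108

Derivation:
Frame 1: OPEN (4+1=5). Cumulative: 5
Frame 2: OPEN (6+1=7). Cumulative: 12
Frame 3: OPEN (7+0=7). Cumulative: 19
Frame 4: SPARE (2+8=10). 10 + next roll (2) = 12. Cumulative: 31
Frame 5: OPEN (2+0=2). Cumulative: 33
Frame 6: STRIKE. 10 + next two rolls (4+0) = 14. Cumulative: 47
Frame 7: OPEN (4+0=4). Cumulative: 51
Frame 8: STRIKE. 10 + next two rolls (10+9) = 29. Cumulative: 80
Frame 9: STRIKE. 10 + next two rolls (9+0) = 19. Cumulative: 99
Frame 10: OPEN. Sum of all frame-10 rolls (9+0) = 9. Cumulative: 108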